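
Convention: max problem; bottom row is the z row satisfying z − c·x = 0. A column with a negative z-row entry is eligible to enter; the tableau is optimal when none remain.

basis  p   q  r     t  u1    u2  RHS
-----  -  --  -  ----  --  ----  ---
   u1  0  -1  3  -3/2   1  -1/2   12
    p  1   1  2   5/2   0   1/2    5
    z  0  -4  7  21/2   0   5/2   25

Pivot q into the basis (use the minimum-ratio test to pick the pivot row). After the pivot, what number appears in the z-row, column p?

Ratio test on column q — row 1: entry -1 ≤ 0; row 2: 5/1 = 5. Minimum is 5 at row 2 (p leaves); pivot element 1.
Divide row 2 by 1; eliminate column q from the other rows.
z-row update in column p: 0 − (-4)·1 = 4.

4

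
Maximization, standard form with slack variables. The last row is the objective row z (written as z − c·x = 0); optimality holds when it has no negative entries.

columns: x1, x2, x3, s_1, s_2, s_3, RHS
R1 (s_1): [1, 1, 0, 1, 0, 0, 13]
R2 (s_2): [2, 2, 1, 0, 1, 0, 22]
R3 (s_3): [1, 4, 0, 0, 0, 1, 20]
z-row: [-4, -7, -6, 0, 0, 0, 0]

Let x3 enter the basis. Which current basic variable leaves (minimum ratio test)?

Column x3 entries and ratios — s_1: 0 ≤ 0, skip; s_2: 22/1 = 22; s_3: 0 ≤ 0, skip.
Smallest ratio is 22 in the row of s_2, so s_2 leaves.

s_2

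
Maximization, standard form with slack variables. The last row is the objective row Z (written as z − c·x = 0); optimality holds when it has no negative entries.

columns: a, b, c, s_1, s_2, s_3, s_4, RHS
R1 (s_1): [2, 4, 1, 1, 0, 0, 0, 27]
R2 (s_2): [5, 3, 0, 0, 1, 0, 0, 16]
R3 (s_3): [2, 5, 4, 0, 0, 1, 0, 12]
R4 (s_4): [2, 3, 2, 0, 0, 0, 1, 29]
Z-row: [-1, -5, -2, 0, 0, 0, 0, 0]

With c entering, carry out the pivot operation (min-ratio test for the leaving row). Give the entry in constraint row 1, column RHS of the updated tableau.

24

Ratio test on column c — row 1: 27/1 = 27; row 2: entry 0 ≤ 0; row 3: 12/4 = 3; row 4: 29/2 = 29/2. Minimum is 3 at row 3 (s_3 leaves); pivot element 4.
Divide row 3 by 4; eliminate column c from the other rows.
Row 1 update in column RHS: 27 − 1·3 = 24.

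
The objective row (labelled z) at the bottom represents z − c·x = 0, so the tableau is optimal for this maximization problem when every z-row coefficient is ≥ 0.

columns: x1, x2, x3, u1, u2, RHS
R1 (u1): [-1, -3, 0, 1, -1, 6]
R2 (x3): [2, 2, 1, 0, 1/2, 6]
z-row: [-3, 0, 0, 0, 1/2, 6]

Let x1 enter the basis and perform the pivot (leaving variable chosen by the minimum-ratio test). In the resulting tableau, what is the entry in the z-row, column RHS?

Ratio test on column x1 — row 1: entry -1 ≤ 0; row 2: 6/2 = 3. Minimum is 3 at row 2 (x3 leaves); pivot element 2.
Divide row 2 by 2; eliminate column x1 from the other rows.
z-row update in column RHS: 6 − (-3)·3 = 15.

15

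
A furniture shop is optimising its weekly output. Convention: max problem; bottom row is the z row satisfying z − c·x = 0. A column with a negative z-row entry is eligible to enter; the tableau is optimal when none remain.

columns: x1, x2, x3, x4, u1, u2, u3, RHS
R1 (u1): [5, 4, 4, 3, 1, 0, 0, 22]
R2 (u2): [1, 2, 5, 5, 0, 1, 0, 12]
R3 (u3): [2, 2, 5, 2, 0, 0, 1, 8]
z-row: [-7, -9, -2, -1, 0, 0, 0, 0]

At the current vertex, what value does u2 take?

u2 is basic (row 2); its value is the RHS of that row, 12.

12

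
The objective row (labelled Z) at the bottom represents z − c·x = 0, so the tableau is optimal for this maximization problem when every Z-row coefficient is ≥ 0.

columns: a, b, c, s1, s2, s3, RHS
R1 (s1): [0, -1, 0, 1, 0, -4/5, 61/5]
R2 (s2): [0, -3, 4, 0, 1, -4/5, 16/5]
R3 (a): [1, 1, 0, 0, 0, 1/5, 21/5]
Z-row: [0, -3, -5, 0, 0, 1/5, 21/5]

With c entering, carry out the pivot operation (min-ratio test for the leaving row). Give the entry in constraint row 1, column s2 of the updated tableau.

0

Ratio test on column c — row 1: entry 0 ≤ 0; row 2: (16/5)/4 = 4/5; row 3: entry 0 ≤ 0. Minimum is 4/5 at row 2 (s2 leaves); pivot element 4.
Divide row 2 by 4; eliminate column c from the other rows.
Row 1 update in column s2: 0 − 0·(1/4) = 0.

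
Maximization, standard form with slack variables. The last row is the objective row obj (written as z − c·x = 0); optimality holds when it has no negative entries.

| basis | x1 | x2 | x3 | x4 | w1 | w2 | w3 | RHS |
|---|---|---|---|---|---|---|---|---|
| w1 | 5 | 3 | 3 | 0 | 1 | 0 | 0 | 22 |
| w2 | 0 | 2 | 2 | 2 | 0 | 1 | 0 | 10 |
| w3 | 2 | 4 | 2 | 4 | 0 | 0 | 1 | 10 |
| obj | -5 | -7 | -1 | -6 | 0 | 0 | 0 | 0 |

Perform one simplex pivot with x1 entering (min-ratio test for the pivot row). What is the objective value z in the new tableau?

Ratio test on column x1 — row 1: 22/5 = 22/5; row 2: entry 0 ≤ 0; row 3: 10/2 = 5. Minimum is 22/5 at row 1 (w1 leaves); pivot element 5.
Pivot on row 1; the obj-row RHS becomes 0 − (-5)·(22/5) = 22.

22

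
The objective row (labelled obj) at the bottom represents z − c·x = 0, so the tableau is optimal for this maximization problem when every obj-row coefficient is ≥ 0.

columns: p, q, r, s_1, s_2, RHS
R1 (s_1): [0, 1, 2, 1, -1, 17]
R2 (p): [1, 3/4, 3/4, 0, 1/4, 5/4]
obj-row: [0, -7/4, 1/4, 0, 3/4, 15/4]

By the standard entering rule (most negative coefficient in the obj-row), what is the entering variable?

q

Negative obj-row entries: q: -7/4.
The most negative is -7/4 in column q, so q enters.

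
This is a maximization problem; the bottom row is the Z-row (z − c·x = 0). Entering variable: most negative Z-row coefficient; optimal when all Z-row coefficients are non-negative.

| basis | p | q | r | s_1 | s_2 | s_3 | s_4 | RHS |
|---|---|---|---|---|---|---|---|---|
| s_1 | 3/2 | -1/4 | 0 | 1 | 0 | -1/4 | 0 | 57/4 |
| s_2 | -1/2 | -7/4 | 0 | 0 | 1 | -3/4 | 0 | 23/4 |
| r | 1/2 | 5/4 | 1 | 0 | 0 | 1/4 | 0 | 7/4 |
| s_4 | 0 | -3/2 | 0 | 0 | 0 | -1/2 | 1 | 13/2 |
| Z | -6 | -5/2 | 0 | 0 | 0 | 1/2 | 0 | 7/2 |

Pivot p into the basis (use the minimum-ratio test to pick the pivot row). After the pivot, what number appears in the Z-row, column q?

Ratio test on column p — row 1: (57/4)/(3/2) = 19/2; row 2: entry -1/2 ≤ 0; row 3: (7/4)/(1/2) = 7/2; row 4: entry 0 ≤ 0. Minimum is 7/2 at row 3 (r leaves); pivot element 1/2.
Divide row 3 by 1/2; eliminate column p from the other rows.
Z-row update in column q: -5/2 − (-6)·(5/2) = 25/2.

25/2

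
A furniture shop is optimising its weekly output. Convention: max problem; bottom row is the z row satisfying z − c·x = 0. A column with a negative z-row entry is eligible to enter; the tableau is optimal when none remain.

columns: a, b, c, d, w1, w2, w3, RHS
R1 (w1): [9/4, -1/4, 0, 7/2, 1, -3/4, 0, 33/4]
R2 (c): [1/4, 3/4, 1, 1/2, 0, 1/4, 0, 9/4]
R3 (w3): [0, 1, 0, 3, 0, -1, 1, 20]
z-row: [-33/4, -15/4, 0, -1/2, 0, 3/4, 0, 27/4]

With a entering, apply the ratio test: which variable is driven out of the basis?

Column a entries and ratios — w1: (33/4)/(9/4) = 11/3; c: (9/4)/(1/4) = 9; w3: 0 ≤ 0, skip.
Smallest ratio is 11/3 in the row of w1, so w1 leaves.

w1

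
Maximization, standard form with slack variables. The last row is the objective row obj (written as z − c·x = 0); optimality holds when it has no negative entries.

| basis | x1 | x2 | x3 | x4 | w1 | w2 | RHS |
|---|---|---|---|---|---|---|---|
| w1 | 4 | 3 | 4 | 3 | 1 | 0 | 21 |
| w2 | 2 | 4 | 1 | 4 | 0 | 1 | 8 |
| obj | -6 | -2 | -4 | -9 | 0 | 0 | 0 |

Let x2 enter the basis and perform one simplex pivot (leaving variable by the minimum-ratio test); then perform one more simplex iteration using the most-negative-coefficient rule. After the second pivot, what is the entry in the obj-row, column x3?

Ratio test on column x2 — row 1: 21/3 = 7; row 2: 8/4 = 2. Minimum is 2 at row 2 (w2 leaves); pivot element 4.
Divide row 2 by 4; eliminate column x2 from the other rows.
Second iteration: most negative obj-row entry is -7 in column x4, so x4 enters.
Ratio test on column x4 — row 1: entry 0 ≤ 0; row 2: 2/1 = 2. Minimum is 2 at row 2 (x2 leaves); pivot element 1.
Divide row 2 by 1; eliminate column x4 from the other rows.
After both pivots, the entry at the obj-row, column x3 is -7/4.

-7/4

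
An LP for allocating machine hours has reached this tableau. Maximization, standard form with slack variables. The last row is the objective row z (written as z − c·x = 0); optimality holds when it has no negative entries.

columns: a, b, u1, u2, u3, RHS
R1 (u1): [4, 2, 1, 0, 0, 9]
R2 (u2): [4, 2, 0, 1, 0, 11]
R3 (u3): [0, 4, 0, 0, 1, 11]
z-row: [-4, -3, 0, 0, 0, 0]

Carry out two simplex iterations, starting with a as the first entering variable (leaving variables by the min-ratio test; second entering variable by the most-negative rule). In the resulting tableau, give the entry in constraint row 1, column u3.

Ratio test on column a — row 1: 9/4 = 9/4; row 2: 11/4 = 11/4; row 3: entry 0 ≤ 0. Minimum is 9/4 at row 1 (u1 leaves); pivot element 4.
Divide row 1 by 4; eliminate column a from the other rows.
Second iteration: most negative z-row entry is -1 in column b, so b enters.
Ratio test on column b — row 1: (9/4)/(1/2) = 9/2; row 2: entry 0 ≤ 0; row 3: 11/4 = 11/4. Minimum is 11/4 at row 3 (u3 leaves); pivot element 4.
Divide row 3 by 4; eliminate column b from the other rows.
After both pivots, the entry at constraint row 1, column u3 is -1/8.

-1/8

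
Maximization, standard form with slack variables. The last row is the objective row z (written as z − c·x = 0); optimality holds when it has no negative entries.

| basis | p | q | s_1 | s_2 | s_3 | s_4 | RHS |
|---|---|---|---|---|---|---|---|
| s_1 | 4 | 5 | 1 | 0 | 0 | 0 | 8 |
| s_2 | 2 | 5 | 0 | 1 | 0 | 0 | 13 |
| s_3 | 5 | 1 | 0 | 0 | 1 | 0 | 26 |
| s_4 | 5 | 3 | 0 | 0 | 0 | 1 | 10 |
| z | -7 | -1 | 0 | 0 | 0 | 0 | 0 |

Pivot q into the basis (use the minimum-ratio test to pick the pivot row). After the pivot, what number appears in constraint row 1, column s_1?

1/5

Ratio test on column q — row 1: 8/5 = 8/5; row 2: 13/5 = 13/5; row 3: 26/1 = 26; row 4: 10/3 = 10/3. Minimum is 8/5 at row 1 (s_1 leaves); pivot element 5.
Divide row 1 by 5; eliminate column q from the other rows.
In the new row 1, the s_1 entry is the old entry divided by the pivot: 1/5 = 1/5.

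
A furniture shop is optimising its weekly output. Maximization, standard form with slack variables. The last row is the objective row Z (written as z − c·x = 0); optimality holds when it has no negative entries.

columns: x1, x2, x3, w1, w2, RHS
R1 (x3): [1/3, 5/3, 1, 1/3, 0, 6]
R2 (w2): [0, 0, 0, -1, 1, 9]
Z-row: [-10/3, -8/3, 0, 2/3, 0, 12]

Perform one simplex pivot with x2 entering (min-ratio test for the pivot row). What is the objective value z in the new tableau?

108/5

Ratio test on column x2 — row 1: 6/(5/3) = 18/5; row 2: entry 0 ≤ 0. Minimum is 18/5 at row 1 (x3 leaves); pivot element 5/3.
Pivot on row 1; the Z-row RHS becomes 12 − (-8/3)·(18/5) = 108/5.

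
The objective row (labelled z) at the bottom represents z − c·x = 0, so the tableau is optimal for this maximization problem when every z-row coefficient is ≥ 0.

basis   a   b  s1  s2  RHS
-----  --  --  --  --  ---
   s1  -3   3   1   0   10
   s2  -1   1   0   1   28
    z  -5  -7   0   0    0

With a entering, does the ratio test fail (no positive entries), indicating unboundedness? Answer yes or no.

Every constraint-row entry in column a is ≤ 0, so increasing a is unbounded.

yes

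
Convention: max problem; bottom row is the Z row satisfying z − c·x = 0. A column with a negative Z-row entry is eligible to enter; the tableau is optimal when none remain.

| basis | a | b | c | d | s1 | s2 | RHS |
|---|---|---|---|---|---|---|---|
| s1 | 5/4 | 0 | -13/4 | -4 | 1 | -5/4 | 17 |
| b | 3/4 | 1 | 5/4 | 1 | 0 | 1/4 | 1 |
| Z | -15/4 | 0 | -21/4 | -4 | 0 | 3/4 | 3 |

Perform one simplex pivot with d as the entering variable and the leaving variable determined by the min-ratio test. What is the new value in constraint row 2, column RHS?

1

Ratio test on column d — row 1: entry -4 ≤ 0; row 2: 1/1 = 1. Minimum is 1 at row 2 (b leaves); pivot element 1.
Divide row 2 by 1; eliminate column d from the other rows.
In the new row 2, the RHS entry is the old entry divided by the pivot: 1/1 = 1.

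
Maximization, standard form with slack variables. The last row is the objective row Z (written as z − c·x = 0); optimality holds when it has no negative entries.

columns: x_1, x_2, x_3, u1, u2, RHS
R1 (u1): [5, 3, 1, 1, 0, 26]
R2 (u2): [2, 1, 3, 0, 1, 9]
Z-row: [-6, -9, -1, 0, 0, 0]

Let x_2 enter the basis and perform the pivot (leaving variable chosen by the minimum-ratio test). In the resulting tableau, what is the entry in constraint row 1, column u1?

Ratio test on column x_2 — row 1: 26/3 = 26/3; row 2: 9/1 = 9. Minimum is 26/3 at row 1 (u1 leaves); pivot element 3.
Divide row 1 by 3; eliminate column x_2 from the other rows.
In the new row 1, the u1 entry is the old entry divided by the pivot: 1/3 = 1/3.

1/3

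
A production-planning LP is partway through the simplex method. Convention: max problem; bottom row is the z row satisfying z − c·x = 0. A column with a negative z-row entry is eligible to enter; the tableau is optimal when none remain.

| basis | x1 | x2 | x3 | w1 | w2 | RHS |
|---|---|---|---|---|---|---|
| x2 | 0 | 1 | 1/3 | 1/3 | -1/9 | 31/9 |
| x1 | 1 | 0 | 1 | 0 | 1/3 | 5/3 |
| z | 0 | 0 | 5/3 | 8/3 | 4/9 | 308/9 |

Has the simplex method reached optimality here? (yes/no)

Every z-row coefficient is ≥ 0, so the tableau is optimal.

yes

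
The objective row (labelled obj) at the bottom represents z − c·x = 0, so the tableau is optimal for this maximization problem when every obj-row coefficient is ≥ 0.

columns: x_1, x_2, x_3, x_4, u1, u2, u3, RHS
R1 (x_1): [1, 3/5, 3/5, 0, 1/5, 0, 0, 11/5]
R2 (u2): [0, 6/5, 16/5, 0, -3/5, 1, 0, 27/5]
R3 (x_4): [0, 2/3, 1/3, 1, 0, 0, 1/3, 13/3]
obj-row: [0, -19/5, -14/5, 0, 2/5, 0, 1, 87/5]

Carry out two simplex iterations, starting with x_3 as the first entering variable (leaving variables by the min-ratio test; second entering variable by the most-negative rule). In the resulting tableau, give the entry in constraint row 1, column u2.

-1/2

Ratio test on column x_3 — row 1: (11/5)/(3/5) = 11/3; row 2: (27/5)/(16/5) = 27/16; row 3: (13/3)/(1/3) = 13. Minimum is 27/16 at row 2 (u2 leaves); pivot element 16/5.
Divide row 2 by 16/5; eliminate column x_3 from the other rows.
Second iteration: most negative obj-row entry is -11/4 in column x_2, so x_2 enters.
Ratio test on column x_2 — row 1: (19/16)/(3/8) = 19/6; row 2: (27/16)/(3/8) = 9/2; row 3: (181/48)/(13/24) = 181/26. Minimum is 19/6 at row 1 (x_1 leaves); pivot element 3/8.
Divide row 1 by 3/8; eliminate column x_2 from the other rows.
After both pivots, the entry at constraint row 1, column u2 is -1/2.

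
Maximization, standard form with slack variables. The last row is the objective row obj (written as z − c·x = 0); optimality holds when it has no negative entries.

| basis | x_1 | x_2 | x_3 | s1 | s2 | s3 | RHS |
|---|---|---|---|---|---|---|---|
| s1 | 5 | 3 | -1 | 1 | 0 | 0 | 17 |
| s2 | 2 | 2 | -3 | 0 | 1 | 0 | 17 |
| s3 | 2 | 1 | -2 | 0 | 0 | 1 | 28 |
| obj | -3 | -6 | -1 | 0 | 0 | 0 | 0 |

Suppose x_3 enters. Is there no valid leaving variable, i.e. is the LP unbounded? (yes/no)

Every constraint-row entry in column x_3 is ≤ 0, so increasing x_3 is unbounded.

yes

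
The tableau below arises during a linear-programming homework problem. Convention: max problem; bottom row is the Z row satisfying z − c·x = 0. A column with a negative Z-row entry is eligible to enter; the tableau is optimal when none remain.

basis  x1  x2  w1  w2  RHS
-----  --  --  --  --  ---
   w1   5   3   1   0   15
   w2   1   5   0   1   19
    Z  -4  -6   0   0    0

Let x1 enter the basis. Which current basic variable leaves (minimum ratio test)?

w1

Column x1 entries and ratios — w1: 15/5 = 3; w2: 19/1 = 19.
Smallest ratio is 3 in the row of w1, so w1 leaves.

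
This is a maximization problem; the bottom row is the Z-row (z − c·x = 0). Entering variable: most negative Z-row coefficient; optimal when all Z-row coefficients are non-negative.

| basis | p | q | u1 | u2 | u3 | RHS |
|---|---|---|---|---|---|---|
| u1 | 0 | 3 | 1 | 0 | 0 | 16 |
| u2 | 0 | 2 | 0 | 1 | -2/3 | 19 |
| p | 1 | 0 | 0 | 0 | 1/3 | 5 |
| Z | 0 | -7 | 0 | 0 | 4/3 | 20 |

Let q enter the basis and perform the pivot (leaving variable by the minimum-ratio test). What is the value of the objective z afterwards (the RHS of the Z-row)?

172/3

Ratio test on column q — row 1: 16/3 = 16/3; row 2: 19/2 = 19/2; row 3: entry 0 ≤ 0. Minimum is 16/3 at row 1 (u1 leaves); pivot element 3.
Pivot on row 1; the Z-row RHS becomes 20 − (-7)·(16/3) = 172/3.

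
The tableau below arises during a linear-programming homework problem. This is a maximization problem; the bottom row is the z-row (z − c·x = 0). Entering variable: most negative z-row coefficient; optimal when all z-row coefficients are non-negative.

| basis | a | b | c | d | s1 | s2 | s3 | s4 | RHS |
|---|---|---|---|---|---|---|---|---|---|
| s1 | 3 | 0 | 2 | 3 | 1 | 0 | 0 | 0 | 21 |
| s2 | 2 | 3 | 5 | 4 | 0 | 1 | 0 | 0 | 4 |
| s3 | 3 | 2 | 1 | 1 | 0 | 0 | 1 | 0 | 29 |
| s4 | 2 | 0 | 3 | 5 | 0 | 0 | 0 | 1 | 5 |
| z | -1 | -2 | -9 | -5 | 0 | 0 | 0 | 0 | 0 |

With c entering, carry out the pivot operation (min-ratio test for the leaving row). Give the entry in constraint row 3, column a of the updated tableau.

13/5

Ratio test on column c — row 1: 21/2 = 21/2; row 2: 4/5 = 4/5; row 3: 29/1 = 29; row 4: 5/3 = 5/3. Minimum is 4/5 at row 2 (s2 leaves); pivot element 5.
Divide row 2 by 5; eliminate column c from the other rows.
Row 3 update in column a: 3 − 1·(2/5) = 13/5.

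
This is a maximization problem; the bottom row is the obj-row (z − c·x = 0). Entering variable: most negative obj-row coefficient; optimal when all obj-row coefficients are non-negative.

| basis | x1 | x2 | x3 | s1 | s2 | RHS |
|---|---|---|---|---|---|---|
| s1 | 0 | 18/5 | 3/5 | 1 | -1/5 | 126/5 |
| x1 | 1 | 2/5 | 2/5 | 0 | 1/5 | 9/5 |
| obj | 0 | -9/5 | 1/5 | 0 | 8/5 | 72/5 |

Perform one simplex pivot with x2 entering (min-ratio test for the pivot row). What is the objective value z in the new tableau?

45/2

Ratio test on column x2 — row 1: (126/5)/(18/5) = 7; row 2: (9/5)/(2/5) = 9/2. Minimum is 9/2 at row 2 (x1 leaves); pivot element 2/5.
Pivot on row 2; the obj-row RHS becomes 72/5 − (-9/5)·(9/2) = 45/2.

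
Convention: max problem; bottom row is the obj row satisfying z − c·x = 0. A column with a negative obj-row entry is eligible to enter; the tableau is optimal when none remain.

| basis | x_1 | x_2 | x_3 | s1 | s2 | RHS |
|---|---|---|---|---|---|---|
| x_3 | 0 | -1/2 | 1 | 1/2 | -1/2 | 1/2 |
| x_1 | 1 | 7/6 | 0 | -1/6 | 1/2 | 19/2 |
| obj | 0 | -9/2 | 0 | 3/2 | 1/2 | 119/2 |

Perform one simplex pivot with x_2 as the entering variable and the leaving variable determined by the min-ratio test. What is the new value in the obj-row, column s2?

17/7

Ratio test on column x_2 — row 1: entry -1/2 ≤ 0; row 2: (19/2)/(7/6) = 57/7. Minimum is 57/7 at row 2 (x_1 leaves); pivot element 7/6.
Divide row 2 by 7/6; eliminate column x_2 from the other rows.
obj-row update in column s2: 1/2 − (-9/2)·(3/7) = 17/7.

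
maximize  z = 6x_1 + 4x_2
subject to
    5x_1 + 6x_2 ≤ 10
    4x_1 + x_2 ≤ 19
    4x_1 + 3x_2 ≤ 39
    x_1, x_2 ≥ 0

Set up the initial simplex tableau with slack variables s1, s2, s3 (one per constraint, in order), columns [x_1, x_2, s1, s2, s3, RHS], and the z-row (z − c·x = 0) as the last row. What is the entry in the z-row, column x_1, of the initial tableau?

-6

The z-row carries the negated objective coefficients: the x_1 entry is -6.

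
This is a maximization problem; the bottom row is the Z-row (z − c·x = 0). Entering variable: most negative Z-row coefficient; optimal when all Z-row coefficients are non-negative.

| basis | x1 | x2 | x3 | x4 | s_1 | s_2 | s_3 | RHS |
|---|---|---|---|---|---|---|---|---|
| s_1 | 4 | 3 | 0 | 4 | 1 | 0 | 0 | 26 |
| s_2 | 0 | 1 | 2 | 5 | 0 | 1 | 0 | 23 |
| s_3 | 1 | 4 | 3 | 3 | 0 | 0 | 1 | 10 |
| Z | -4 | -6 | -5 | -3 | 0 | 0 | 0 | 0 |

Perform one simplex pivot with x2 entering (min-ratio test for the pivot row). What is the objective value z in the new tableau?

15

Ratio test on column x2 — row 1: 26/3 = 26/3; row 2: 23/1 = 23; row 3: 10/4 = 5/2. Minimum is 5/2 at row 3 (s_3 leaves); pivot element 4.
Pivot on row 3; the Z-row RHS becomes 0 − (-6)·(5/2) = 15.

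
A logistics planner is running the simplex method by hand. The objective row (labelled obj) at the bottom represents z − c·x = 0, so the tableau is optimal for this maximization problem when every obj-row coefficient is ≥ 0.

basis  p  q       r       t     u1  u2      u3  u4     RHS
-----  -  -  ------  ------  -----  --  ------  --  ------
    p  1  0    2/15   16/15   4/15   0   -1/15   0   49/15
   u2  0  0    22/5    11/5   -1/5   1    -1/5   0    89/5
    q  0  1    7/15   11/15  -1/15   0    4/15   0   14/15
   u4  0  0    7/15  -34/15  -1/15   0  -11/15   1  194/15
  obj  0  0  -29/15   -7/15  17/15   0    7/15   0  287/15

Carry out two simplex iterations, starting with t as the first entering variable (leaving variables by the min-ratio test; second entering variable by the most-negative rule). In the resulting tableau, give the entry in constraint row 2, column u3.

Ratio test on column t — row 1: (49/15)/(16/15) = 49/16; row 2: (89/5)/(11/5) = 89/11; row 3: (14/15)/(11/15) = 14/11; row 4: entry -34/15 ≤ 0. Minimum is 14/11 at row 3 (q leaves); pivot element 11/15.
Divide row 3 by 11/15; eliminate column t from the other rows.
Second iteration: most negative obj-row entry is -18/11 in column r, so r enters.
Ratio test on column r — row 1: entry -6/11 ≤ 0; row 2: 15/3 = 5; row 3: (14/11)/(7/11) = 2; row 4: (174/11)/(21/11) = 58/7. Minimum is 2 at row 3 (t leaves); pivot element 7/11.
Divide row 3 by 7/11; eliminate column r from the other rows.
After both pivots, the entry at constraint row 2, column u3 is -19/7.

-19/7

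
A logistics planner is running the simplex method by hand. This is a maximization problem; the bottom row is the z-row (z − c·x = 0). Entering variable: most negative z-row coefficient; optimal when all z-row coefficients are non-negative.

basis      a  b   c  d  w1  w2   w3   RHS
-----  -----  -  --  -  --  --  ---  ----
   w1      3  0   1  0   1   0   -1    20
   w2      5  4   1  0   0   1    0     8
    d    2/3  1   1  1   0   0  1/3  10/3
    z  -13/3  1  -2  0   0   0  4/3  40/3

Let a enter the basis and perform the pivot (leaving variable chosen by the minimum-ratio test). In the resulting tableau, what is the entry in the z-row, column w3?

Ratio test on column a — row 1: 20/3 = 20/3; row 2: 8/5 = 8/5; row 3: (10/3)/(2/3) = 5. Minimum is 8/5 at row 2 (w2 leaves); pivot element 5.
Divide row 2 by 5; eliminate column a from the other rows.
z-row update in column w3: 4/3 − (-13/3)·0 = 4/3.

4/3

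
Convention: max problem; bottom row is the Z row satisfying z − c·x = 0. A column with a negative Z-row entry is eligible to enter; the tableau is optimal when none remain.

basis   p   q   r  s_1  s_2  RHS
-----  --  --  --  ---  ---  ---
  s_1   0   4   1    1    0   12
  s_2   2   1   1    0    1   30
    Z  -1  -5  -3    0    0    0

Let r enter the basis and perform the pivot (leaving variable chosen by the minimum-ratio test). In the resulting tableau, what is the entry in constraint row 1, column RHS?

12

Ratio test on column r — row 1: 12/1 = 12; row 2: 30/1 = 30. Minimum is 12 at row 1 (s_1 leaves); pivot element 1.
Divide row 1 by 1; eliminate column r from the other rows.
In the new row 1, the RHS entry is the old entry divided by the pivot: 12/1 = 12.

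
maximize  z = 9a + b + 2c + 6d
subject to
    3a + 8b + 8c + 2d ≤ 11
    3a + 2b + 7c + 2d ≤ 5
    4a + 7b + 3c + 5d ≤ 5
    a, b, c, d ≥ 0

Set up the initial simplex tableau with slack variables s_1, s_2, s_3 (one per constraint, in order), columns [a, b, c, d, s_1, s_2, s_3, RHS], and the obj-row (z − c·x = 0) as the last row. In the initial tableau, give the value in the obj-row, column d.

The obj-row carries the negated objective coefficients: the d entry is -6.

-6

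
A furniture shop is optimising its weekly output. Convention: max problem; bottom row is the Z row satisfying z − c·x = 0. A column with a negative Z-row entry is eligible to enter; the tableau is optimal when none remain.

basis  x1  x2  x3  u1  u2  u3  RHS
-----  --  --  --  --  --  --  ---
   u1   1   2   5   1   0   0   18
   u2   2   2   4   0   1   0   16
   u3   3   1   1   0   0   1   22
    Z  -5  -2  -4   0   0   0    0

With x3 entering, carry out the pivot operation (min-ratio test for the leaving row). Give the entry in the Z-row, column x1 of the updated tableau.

-21/5

Ratio test on column x3 — row 1: 18/5 = 18/5; row 2: 16/4 = 4; row 3: 22/1 = 22. Minimum is 18/5 at row 1 (u1 leaves); pivot element 5.
Divide row 1 by 5; eliminate column x3 from the other rows.
Z-row update in column x1: -5 − (-4)·(1/5) = -21/5.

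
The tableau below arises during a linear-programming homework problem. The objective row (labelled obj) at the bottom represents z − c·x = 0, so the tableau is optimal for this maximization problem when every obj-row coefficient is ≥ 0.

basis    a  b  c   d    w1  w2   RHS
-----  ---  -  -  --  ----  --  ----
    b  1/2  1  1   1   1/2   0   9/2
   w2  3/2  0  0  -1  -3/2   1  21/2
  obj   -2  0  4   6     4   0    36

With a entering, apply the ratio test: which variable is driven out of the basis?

w2

Column a entries and ratios — b: (9/2)/(1/2) = 9; w2: (21/2)/(3/2) = 7.
Smallest ratio is 7 in the row of w2, so w2 leaves.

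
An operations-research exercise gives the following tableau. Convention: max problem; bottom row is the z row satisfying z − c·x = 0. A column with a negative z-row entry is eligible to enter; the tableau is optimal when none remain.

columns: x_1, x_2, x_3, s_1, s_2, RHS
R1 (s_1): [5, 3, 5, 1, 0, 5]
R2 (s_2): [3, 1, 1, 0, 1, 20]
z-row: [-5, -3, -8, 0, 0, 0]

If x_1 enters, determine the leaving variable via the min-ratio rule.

Column x_1 entries and ratios — s_1: 5/5 = 1; s_2: 20/3 = 20/3.
Smallest ratio is 1 in the row of s_1, so s_1 leaves.

s_1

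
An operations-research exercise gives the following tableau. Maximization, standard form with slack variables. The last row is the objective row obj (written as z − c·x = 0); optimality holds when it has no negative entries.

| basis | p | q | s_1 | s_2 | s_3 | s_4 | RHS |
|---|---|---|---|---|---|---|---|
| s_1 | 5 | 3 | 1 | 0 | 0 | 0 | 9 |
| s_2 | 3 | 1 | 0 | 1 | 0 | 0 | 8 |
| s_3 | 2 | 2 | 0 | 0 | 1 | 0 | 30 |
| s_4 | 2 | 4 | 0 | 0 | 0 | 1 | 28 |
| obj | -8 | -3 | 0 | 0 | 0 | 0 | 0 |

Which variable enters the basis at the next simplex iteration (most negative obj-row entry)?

p

Negative obj-row entries: p: -8, q: -3.
The most negative is -8 in column p, so p enters.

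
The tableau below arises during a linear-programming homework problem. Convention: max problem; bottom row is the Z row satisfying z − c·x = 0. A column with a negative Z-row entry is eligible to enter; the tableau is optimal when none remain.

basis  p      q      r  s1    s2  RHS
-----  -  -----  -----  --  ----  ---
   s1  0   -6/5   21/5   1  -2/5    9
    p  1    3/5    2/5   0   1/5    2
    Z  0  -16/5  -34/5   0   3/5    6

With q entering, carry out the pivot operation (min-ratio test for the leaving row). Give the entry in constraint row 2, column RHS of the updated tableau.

10/3

Ratio test on column q — row 1: entry -6/5 ≤ 0; row 2: 2/(3/5) = 10/3. Minimum is 10/3 at row 2 (p leaves); pivot element 3/5.
Divide row 2 by 3/5; eliminate column q from the other rows.
In the new row 2, the RHS entry is the old entry divided by the pivot: 2/(3/5) = 10/3.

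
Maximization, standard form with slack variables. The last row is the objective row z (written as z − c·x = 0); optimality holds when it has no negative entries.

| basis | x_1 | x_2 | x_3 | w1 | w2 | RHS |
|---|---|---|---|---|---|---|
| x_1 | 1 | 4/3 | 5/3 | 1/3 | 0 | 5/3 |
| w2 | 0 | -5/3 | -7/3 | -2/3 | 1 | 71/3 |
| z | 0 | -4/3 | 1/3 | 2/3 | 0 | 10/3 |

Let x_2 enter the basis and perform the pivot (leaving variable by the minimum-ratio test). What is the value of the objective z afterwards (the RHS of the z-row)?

5

Ratio test on column x_2 — row 1: (5/3)/(4/3) = 5/4; row 2: entry -5/3 ≤ 0. Minimum is 5/4 at row 1 (x_1 leaves); pivot element 4/3.
Pivot on row 1; the z-row RHS becomes 10/3 − (-4/3)·(5/4) = 5.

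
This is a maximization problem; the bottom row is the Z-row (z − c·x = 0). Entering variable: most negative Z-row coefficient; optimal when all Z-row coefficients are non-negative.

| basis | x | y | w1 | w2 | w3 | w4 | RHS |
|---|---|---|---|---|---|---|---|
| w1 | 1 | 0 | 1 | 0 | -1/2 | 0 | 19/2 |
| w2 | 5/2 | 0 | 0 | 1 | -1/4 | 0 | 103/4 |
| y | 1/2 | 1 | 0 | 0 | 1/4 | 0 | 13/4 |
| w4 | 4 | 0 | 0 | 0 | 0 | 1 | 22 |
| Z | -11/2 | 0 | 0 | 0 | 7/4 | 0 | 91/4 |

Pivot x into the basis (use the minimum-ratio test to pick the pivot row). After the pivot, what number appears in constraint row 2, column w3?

Ratio test on column x — row 1: (19/2)/1 = 19/2; row 2: (103/4)/(5/2) = 103/10; row 3: (13/4)/(1/2) = 13/2; row 4: 22/4 = 11/2. Minimum is 11/2 at row 4 (w4 leaves); pivot element 4.
Divide row 4 by 4; eliminate column x from the other rows.
Row 2 update in column w3: -1/4 − (5/2)·0 = -1/4.

-1/4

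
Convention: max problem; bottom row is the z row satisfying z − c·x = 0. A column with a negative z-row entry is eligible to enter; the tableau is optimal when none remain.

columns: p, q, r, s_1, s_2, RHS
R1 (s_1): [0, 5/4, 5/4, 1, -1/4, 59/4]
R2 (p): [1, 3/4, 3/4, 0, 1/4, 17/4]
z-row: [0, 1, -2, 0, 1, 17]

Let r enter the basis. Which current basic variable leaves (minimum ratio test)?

p

Column r entries and ratios — s_1: (59/4)/(5/4) = 59/5; p: (17/4)/(3/4) = 17/3.
Smallest ratio is 17/3 in the row of p, so p leaves.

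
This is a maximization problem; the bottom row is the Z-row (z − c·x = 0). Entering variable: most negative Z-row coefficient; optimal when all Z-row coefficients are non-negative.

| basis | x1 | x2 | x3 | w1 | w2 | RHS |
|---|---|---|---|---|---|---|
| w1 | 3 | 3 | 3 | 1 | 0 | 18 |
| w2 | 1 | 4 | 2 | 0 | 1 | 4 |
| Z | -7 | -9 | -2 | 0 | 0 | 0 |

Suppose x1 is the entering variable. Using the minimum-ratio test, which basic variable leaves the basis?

w2

Column x1 entries and ratios — w1: 18/3 = 6; w2: 4/1 = 4.
Smallest ratio is 4 in the row of w2, so w2 leaves.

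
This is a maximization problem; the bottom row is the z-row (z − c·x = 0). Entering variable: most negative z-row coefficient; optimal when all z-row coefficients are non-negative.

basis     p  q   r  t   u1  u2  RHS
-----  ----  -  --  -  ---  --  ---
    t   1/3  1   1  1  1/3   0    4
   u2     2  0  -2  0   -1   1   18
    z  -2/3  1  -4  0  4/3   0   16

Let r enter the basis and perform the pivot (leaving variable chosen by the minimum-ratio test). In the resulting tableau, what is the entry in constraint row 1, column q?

Ratio test on column r — row 1: 4/1 = 4; row 2: entry -2 ≤ 0. Minimum is 4 at row 1 (t leaves); pivot element 1.
Divide row 1 by 1; eliminate column r from the other rows.
In the new row 1, the q entry is the old entry divided by the pivot: 1/1 = 1.

1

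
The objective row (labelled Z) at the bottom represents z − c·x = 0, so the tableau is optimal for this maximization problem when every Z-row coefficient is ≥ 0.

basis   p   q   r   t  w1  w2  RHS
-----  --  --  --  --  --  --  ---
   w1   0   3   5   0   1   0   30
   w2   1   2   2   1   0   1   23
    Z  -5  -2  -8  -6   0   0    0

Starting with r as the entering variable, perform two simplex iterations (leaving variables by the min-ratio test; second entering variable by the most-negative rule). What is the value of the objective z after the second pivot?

Ratio test on column r — row 1: 30/5 = 6; row 2: 23/2 = 23/2. Minimum is 6 at row 1 (w1 leaves); pivot element 5.
Pivot on row 1; the Z-row RHS becomes 0 − (-8)·6 = 48.
Next entering variable (most negative Z-row entry -6): t.
Ratio test on column t — row 1: entry 0 ≤ 0; row 2: 11/1 = 11. Minimum is 11 at row 2 (w2 leaves); pivot element 1.
After the second pivot the Z-row RHS is 48 − (-6)·11 = 114.

114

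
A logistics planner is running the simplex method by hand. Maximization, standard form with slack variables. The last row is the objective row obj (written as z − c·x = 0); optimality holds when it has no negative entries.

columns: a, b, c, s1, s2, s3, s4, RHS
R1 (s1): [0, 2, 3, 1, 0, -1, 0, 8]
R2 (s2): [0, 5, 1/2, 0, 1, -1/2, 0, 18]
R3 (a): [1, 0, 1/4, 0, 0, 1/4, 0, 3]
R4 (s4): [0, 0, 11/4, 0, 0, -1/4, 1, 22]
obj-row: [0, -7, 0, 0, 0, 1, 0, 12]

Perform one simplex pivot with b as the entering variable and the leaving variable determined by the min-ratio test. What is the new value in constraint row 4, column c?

Ratio test on column b — row 1: 8/2 = 4; row 2: 18/5 = 18/5; row 3: entry 0 ≤ 0; row 4: entry 0 ≤ 0. Minimum is 18/5 at row 2 (s2 leaves); pivot element 5.
Divide row 2 by 5; eliminate column b from the other rows.
Row 4 update in column c: 11/4 − 0·(1/10) = 11/4.

11/4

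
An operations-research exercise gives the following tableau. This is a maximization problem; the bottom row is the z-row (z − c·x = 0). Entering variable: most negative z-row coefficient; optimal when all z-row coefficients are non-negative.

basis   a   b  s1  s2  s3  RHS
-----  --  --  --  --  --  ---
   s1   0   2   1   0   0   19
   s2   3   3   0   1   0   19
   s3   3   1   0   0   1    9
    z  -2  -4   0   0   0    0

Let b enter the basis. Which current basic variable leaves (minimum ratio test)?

Column b entries and ratios — s1: 19/2 = 19/2; s2: 19/3 = 19/3; s3: 9/1 = 9.
Smallest ratio is 19/3 in the row of s2, so s2 leaves.

s2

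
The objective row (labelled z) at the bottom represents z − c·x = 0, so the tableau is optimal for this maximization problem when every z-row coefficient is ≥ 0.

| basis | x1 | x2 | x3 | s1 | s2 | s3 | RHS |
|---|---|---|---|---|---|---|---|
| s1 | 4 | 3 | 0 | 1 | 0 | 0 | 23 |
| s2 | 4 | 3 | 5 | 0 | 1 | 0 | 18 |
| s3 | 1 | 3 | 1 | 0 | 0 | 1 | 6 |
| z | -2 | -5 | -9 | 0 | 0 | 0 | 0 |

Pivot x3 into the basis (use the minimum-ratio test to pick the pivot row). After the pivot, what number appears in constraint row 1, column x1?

Ratio test on column x3 — row 1: entry 0 ≤ 0; row 2: 18/5 = 18/5; row 3: 6/1 = 6. Minimum is 18/5 at row 2 (s2 leaves); pivot element 5.
Divide row 2 by 5; eliminate column x3 from the other rows.
Row 1 update in column x1: 4 − 0·(4/5) = 4.

4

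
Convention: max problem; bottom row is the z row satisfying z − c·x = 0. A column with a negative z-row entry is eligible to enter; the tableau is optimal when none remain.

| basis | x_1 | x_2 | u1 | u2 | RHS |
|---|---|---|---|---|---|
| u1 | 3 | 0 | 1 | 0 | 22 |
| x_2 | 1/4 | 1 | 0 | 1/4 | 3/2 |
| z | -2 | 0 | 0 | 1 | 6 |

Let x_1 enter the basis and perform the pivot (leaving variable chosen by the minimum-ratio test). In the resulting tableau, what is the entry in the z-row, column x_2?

Ratio test on column x_1 — row 1: 22/3 = 22/3; row 2: (3/2)/(1/4) = 6. Minimum is 6 at row 2 (x_2 leaves); pivot element 1/4.
Divide row 2 by 1/4; eliminate column x_1 from the other rows.
z-row update in column x_2: 0 − (-2)·4 = 8.

8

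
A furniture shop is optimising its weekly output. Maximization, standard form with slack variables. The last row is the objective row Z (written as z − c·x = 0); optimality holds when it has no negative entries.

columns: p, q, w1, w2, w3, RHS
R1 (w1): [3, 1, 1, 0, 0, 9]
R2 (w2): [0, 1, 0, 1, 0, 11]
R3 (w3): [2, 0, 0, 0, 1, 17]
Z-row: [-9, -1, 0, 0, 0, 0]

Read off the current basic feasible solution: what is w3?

w3 is basic (row 3); its value is the RHS of that row, 17.

17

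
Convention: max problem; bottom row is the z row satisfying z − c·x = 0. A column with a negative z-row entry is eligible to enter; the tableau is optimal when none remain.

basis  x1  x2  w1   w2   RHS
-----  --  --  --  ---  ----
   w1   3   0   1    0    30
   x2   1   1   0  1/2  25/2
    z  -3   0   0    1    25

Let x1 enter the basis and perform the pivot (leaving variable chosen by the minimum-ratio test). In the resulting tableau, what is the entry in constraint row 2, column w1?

Ratio test on column x1 — row 1: 30/3 = 10; row 2: (25/2)/1 = 25/2. Minimum is 10 at row 1 (w1 leaves); pivot element 3.
Divide row 1 by 3; eliminate column x1 from the other rows.
Row 2 update in column w1: 0 − 1·(1/3) = -1/3.

-1/3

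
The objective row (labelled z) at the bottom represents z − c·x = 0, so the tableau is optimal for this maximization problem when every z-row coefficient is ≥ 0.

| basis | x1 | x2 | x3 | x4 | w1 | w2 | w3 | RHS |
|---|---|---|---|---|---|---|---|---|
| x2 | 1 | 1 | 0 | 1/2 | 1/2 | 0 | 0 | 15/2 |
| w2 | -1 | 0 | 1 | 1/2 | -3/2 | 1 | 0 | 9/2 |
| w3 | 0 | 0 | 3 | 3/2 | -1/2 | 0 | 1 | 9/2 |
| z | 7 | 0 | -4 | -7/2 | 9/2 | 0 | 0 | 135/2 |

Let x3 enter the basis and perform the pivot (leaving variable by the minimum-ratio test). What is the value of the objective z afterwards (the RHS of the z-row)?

147/2

Ratio test on column x3 — row 1: entry 0 ≤ 0; row 2: (9/2)/1 = 9/2; row 3: (9/2)/3 = 3/2. Minimum is 3/2 at row 3 (w3 leaves); pivot element 3.
Pivot on row 3; the z-row RHS becomes 135/2 − (-4)·(3/2) = 147/2.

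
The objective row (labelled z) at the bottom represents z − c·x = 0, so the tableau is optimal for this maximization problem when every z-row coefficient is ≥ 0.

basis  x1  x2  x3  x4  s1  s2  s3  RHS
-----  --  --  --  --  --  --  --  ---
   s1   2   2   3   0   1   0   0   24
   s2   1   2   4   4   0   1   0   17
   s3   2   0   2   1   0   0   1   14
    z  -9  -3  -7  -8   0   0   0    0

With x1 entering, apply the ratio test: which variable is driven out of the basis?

s3

Column x1 entries and ratios — s1: 24/2 = 12; s2: 17/1 = 17; s3: 14/2 = 7.
Smallest ratio is 7 in the row of s3, so s3 leaves.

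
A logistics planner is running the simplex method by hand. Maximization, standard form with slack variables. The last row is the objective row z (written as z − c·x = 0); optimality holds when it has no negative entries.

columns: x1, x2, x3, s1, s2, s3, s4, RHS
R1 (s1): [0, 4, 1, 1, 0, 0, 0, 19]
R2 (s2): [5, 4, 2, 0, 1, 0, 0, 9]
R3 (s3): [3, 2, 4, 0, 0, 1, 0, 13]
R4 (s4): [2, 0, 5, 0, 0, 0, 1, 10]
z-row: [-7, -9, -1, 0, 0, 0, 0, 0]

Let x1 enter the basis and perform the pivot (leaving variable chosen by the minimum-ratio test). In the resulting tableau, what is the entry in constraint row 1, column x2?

4

Ratio test on column x1 — row 1: entry 0 ≤ 0; row 2: 9/5 = 9/5; row 3: 13/3 = 13/3; row 4: 10/2 = 5. Minimum is 9/5 at row 2 (s2 leaves); pivot element 5.
Divide row 2 by 5; eliminate column x1 from the other rows.
Row 1 update in column x2: 4 − 0·(4/5) = 4.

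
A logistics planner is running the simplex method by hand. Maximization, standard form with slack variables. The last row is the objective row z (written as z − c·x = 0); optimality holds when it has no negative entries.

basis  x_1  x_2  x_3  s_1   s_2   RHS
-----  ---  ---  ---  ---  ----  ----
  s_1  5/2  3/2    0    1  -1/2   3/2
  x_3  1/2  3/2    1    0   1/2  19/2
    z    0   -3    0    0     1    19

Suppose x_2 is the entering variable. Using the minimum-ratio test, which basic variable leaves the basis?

s_1

Column x_2 entries and ratios — s_1: (3/2)/(3/2) = 1; x_3: (19/2)/(3/2) = 19/3.
Smallest ratio is 1 in the row of s_1, so s_1 leaves.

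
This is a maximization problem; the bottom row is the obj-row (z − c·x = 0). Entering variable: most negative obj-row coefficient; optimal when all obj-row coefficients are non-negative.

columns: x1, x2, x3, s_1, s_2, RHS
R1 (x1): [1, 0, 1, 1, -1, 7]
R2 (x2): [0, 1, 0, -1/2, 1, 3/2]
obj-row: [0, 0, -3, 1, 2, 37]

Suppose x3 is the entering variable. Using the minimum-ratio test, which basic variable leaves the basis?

x1

Column x3 entries and ratios — x1: 7/1 = 7; x2: 0 ≤ 0, skip.
Smallest ratio is 7 in the row of x1, so x1 leaves.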